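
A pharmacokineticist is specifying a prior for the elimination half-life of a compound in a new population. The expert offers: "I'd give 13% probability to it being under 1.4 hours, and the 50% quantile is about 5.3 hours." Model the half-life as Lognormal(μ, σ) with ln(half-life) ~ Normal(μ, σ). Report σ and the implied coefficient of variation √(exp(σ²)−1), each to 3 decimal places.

σ ≈ 1.182, CV ≈ 1.744

If T ~ Lognormal(μ,σ) then ln T ~ Normal(μ,σ), so the p-quantile of ln T is μ + z_p·σ.
ln(1.4) = 0.3365 and ln(5.3) = 1.668; z_{0.13} = -1.126, z_{0.5} = 0.
σ = (1.668 − 0.3365)/(0 − (-1.126)) = 1.182.
μ = 0.3365 − (-1.126)·1.182 = 1.668.
CV = √(exp(σ²)−1) = √(exp(1.3968)−1) = 1.744.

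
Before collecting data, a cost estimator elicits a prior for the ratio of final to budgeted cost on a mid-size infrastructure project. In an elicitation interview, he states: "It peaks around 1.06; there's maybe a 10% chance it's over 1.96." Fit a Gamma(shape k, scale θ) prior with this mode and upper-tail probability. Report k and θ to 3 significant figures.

k ≈ 6.05, θ ≈ 0.21

Gamma(k,θ) with k>1 has mode (k−1)θ, so θ = 1.06/(k−1).
Need P(X < 1.96) = 0.9 with θ tied to k this way. Start at k = 2, θ = 1.06: P(X<1.96) ≈ 0.552.
Too low — raise k to concentrate. Iterating converges to k ≈ 6.05.
Then θ = 1.06/(6.05−1) ≈ 0.21.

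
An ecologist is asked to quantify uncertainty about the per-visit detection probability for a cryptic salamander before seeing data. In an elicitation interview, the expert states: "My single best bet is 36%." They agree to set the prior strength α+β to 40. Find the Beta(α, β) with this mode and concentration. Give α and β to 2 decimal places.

For α,β > 1 the Beta mode is (α−1)/(α+β−2). With α+β = 40, the mode is (α−1)/38.
Set (α−1)/38 = 0.36 → α = 1 + 0.36·38 = 14.68.
β = 40 − α = 25.32.

α = 14.68, β = 25.32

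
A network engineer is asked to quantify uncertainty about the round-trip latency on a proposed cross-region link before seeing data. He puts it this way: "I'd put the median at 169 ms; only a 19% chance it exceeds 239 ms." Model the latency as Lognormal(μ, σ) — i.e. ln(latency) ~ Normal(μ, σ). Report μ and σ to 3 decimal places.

μ ≈ 5.130, σ ≈ 0.395

If T ~ Lognormal(μ,σ) then ln T ~ Normal(μ,σ), so the p-quantile of ln T is μ + z_p·σ.
ln(169) = 5.13 and ln(239) = 5.476; z_{0.5} = 0, z_{0.81} = 0.8779.
σ = (5.476 − 5.13)/(0.8779 − (0)) = 0.395.
μ = 5.13 − (0)·0.395 = 5.130.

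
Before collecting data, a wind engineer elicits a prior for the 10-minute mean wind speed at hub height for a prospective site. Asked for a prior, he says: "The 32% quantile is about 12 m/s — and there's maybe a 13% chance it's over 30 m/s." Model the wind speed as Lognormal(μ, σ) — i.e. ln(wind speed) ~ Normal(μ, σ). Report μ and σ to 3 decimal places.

μ ≈ 2.754, σ ≈ 0.575

If T ~ Lognormal(μ,σ) then ln T ~ Normal(μ,σ), so the p-quantile of ln T is μ + z_p·σ.
ln(12) = 2.485 and ln(30) = 3.401; z_{0.32} = -0.4677, z_{0.87} = 1.126.
σ = (3.401 − 2.485)/(1.126 − (-0.4677)) = 0.575.
μ = 2.485 − (-0.4677)·0.575 = 2.754.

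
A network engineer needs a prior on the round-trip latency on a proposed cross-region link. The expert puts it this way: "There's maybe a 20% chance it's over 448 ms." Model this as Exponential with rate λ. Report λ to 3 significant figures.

λ ≈ 0.00359

P(T > 448.0) = e^(−λ·448.0) = 0.2, so λ = −ln(0.2)/448.0 = 0.00359.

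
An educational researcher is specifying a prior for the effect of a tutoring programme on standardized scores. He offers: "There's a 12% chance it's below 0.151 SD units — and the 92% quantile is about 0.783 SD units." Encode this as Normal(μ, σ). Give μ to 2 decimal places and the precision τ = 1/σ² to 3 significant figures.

For Normal(μ,σ), the p-quantile is μ + z_p·σ. Here z_{0.12} = -1.175, z_{0.92} = 1.405.
So 0.151 = μ − 1.175σ and 0.783 = μ + 1.405σ.
Subtracting: σ = (0.783 − 0.151)/(1.405 − (-1.175)) = 0.24.
Then μ = 0.151 − (-1.175)·0.24 = 0.44.
Precision τ = 1/σ² = 1/0.245² = 16.7.

μ = 0.44, τ = 16.7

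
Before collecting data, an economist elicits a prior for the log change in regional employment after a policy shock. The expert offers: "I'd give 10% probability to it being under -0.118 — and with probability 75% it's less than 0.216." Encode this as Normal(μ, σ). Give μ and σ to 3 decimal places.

For Normal(μ,σ), the p-quantile is μ + z_p·σ. Here z_{0.1} = -1.282, z_{0.75} = 0.6745.
So -0.118 = μ − 1.282σ and 0.216 = μ + 0.6745σ.
Subtracting: σ = (0.216 − -0.118)/(0.6745 − (-1.282)) = 0.171.
Then μ = -0.118 − (-1.282)·0.171 = 0.101.

μ = 0.101, σ = 0.171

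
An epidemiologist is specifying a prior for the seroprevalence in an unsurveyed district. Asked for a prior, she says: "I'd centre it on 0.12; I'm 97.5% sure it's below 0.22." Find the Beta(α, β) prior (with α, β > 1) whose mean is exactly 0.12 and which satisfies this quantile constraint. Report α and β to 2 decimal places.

α ≈ 6.25, β ≈ 45.84

With mean 0.12 fixed, write α = 0.12s, β = 0.88s where s = α+β.
Need P(θ < 0.22) = 0.975 under Beta(0.12s, 0.88s). Normal approximation: (q−m)/√(m(1−m)/s) ≈ z_{0.975} = 1.96, so s ≈ 0.12·0.88·(1.96)²/(0.22−0.12)² = 40.6.
At s = 40.6: P(θ<0.22) ≈ 0.960. Adjusting to match 0.975 gives s ≈ 52.09.
So α = 0.12·52.09 ≈ 6.25, β = 0.88·52.09 ≈ 45.84.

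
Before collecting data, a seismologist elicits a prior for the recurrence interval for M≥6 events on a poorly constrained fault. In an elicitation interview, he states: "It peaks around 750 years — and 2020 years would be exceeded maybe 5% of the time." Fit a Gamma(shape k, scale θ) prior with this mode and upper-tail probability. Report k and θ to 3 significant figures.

k ≈ 3.74, θ ≈ 274

Gamma(k,θ) with k>1 has mode (k−1)θ, so θ = 750/(k−1).
Need P(X < 2020) = 0.95 with θ tied to k this way. Start at k = 2, θ = 750: P(X<2020) ≈ 0.750.
Too low — raise k to concentrate. Iterating converges to k ≈ 3.74.
Then θ = 750/(3.74−1) ≈ 274.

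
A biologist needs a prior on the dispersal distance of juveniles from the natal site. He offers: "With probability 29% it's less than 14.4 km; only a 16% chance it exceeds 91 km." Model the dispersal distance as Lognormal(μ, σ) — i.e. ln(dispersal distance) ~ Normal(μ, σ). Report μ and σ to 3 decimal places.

If T ~ Lognormal(μ,σ) then ln T ~ Normal(μ,σ), so the p-quantile of ln T is μ + z_p·σ.
ln(14.4) = 2.667 and ln(91) = 4.511; z_{0.29} = -0.5534, z_{0.84} = 0.9945.
σ = (4.511 − 2.667)/(0.9945 − (-0.5534)) = 1.191.
μ = 2.667 − (-0.5534)·1.191 = 3.326.

μ ≈ 3.326, σ ≈ 1.191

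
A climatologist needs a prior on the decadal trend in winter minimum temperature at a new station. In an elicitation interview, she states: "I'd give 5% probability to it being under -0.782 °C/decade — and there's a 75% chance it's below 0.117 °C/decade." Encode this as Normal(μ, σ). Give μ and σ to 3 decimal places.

The p-quantile of Normal(μ,σ) is μ + z_p·σ, with z_{0.05} = -1.645 and z_{0.75} = 0.6745.
Eliminate σ: μ = (z₂·x₁ − z₁·x₂)/(z₂ − z₁) = (0.6745·-0.782 − (-1.645)·0.117)/2.319 = -0.144.
Then σ = (x₂ − x₁)/(z₂ − z₁) = (0.117 − -0.782)/2.319 = 0.388.

μ = -0.144, σ = 0.388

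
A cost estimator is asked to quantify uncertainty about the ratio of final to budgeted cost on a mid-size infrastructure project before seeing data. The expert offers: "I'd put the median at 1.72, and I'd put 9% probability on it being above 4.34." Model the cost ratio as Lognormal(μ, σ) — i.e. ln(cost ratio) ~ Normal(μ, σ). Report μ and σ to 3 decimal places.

If T ~ Lognormal(μ,σ) then ln T ~ Normal(μ,σ), so the p-quantile of ln T is μ + z_p·σ.
ln(1.72) = 0.5423 and ln(4.34) = 1.468; z_{0.5} = 0, z_{0.91} = 1.341.
σ = (1.468 − 0.5423)/(1.341 − (0)) = 0.690.
μ = 0.5423 − (0)·0.690 = 0.542.

μ ≈ 0.542, σ ≈ 0.690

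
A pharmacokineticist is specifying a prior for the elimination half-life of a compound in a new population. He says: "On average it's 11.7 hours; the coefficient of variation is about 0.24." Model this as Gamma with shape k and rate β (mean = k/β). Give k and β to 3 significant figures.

For Gamma(k, rate β): mean = k/β, variance = k/β², so CV = 1/√k.
CV = 0.24, hence k = 1/CV² = 17.4.
Then β = k/mean = 17.4/11.7 = 1.48.

k ≈ 17.4, β ≈ 1.48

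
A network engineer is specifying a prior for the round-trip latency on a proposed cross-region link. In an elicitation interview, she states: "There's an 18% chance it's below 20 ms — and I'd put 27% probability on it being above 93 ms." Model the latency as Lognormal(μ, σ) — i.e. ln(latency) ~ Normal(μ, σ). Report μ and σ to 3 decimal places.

μ ≈ 3.916, σ ≈ 1.006

If T ~ Lognormal(μ,σ) then ln T ~ Normal(μ,σ), so the p-quantile of ln T is μ + z_p·σ.
ln(20) = 2.996 and ln(93) = 4.533; z_{0.18} = -0.9154, z_{0.73} = 0.6128.
σ = (4.533 − 2.996)/(0.6128 − (-0.9154)) = 1.006.
μ = 2.996 − (-0.9154)·1.006 = 3.916.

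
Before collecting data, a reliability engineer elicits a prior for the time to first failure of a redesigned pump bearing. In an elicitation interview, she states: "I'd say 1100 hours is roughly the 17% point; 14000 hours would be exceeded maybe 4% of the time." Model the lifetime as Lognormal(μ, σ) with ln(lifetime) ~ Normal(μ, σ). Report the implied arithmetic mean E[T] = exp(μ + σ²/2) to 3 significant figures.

If T ~ Lognormal(μ,σ) then ln T ~ Normal(μ,σ), so the p-quantile of ln T is μ + z_p·σ.
ln(1100) = 7.003 and ln(14000) = 9.547; z_{0.17} = -0.9542, z_{0.96} = 1.751.
σ = (9.547 − 7.003)/(1.751 − (-0.9542)) = 0.940.
μ = 7.003 − (-0.9542)·0.940 = 7.900.
E[T] = exp(μ + σ²/2) = exp(7.900 + 0.4422) = 4200 hours.

E[T] ≈ 4200 hours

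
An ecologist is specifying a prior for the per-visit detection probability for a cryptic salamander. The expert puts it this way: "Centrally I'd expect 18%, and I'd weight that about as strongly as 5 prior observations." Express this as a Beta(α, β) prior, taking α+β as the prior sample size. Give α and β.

α = 0.9, β = 4.1

Under the effective-sample-size interpretation, Beta(α, β) has prior mean α/(α+β) and prior sample size α+β.
So α+β = 5 and α/(α+β) = 0.18, giving α = 0.18·5 = 0.9 and β = 5 − 0.9 = 4.1.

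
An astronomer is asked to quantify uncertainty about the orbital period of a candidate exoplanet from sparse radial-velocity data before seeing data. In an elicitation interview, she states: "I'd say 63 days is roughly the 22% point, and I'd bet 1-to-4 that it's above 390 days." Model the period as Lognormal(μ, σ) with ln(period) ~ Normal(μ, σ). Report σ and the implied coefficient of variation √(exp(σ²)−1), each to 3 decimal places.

If T ~ Lognormal(μ,σ) then ln T ~ Normal(μ,σ), so the p-quantile of ln T is μ + z_p·σ.
ln(63) = 4.143 and ln(390) = 5.966; z_{0.22} = -0.7722, z_{0.8} = 0.8416.
σ = (5.966 − 4.143)/(0.8416 − (-0.7722)) = 1.130.
μ = 4.143 − (-0.7722)·1.130 = 5.015.
CV = √(exp(σ²)−1) = √(exp(1.2761)−1) = 1.607.

σ ≈ 1.130, CV ≈ 1.607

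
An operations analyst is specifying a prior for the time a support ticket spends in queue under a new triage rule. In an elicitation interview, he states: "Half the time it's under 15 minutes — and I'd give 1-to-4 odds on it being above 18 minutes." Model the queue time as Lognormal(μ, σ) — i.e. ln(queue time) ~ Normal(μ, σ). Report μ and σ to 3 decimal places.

μ ≈ 2.708, σ ≈ 0.217

If T ~ Lognormal(μ,σ) then ln T ~ Normal(μ,σ), so the p-quantile of ln T is μ + z_p·σ.
ln(15) = 2.708 and ln(18) = 2.89; z_{0.5} = 0, z_{0.8} = 0.8416.
σ = (2.89 − 2.708)/(0.8416 − (0)) = 0.217.
μ = 2.708 − (0)·0.217 = 2.708.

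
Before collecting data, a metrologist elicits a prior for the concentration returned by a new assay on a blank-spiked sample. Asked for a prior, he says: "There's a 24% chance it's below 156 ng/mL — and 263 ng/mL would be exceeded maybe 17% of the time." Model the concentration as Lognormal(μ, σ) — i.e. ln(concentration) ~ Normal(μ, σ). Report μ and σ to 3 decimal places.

If T ~ Lognormal(μ,σ) then ln T ~ Normal(μ,σ), so the p-quantile of ln T is μ + z_p·σ.
ln(156) = 5.05 and ln(263) = 5.572; z_{0.24} = -0.7063, z_{0.83} = 0.9542.
σ = (5.572 − 5.05)/(0.9542 − (-0.7063)) = 0.315.
μ = 5.05 − (-0.7063)·0.315 = 5.272.

μ ≈ 5.272, σ ≈ 0.315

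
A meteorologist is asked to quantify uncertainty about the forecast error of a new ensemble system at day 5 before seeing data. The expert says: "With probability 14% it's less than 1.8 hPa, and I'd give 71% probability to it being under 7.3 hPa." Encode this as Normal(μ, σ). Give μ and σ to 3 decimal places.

The p-quantile of Normal(μ,σ) is μ + z_p·σ, with z_{0.14} = -1.08 and z_{0.71} = 0.5534.
Eliminate σ: μ = (z₂·x₁ − z₁·x₂)/(z₂ − z₁) = (0.5534·1.8 − (-1.08)·7.3)/1.634 = 5.437.
Then σ = (x₂ − x₁)/(z₂ − z₁) = (7.3 − 1.8)/1.634 = 3.367.

μ = 5.437, σ = 3.367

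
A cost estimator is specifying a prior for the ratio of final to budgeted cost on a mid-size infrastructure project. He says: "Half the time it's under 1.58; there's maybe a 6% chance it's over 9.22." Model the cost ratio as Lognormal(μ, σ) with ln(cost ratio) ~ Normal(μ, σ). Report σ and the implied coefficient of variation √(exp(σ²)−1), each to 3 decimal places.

If T ~ Lognormal(μ,σ) then ln T ~ Normal(μ,σ), so the p-quantile of ln T is μ + z_p·σ.
ln(1.58) = 0.4574 and ln(9.22) = 2.221; z_{0.5} = 0, z_{0.94} = 1.555.
σ = (2.221 − 0.4574)/(1.555 − (0)) = 1.135.
μ = 0.4574 − (0)·1.135 = 0.457.
CV = √(exp(σ²)−1) = √(exp(1.2872)−1) = 1.619.

σ ≈ 1.135, CV ≈ 1.619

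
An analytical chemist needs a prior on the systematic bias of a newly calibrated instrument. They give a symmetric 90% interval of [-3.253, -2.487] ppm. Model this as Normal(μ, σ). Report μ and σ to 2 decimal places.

A symmetric 90% interval runs μ ± z·σ with z = 1.645.
Half-width = 0.383, so σ = 0.383/1.645 = 0.23.
μ is the interval midpoint, -2.87.

μ = -2.87, σ = 0.23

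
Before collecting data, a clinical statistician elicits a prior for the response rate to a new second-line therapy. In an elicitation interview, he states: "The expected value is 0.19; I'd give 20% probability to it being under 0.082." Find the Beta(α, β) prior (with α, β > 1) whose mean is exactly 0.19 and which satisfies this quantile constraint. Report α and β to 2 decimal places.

With mean 0.19 fixed, write α = 0.19s, β = 0.81s where s = α+β.
Need P(θ < 0.082) = 0.2 under Beta(0.19s, 0.81s). Normal approximation: (q−m)/√(m(1−m)/s) ≈ z_{0.2} = -0.842, so s ≈ 0.19·0.81·(-0.842)²/(0.082−0.19)² = 9.3.
At s = 9.3: P(θ<0.082) ≈ 0.201. Adjusting to match 0.2 gives s ≈ 9.42.
So α = 0.19·9.42 ≈ 1.79, β = 0.81·9.42 ≈ 7.63.

α ≈ 1.79, β ≈ 7.63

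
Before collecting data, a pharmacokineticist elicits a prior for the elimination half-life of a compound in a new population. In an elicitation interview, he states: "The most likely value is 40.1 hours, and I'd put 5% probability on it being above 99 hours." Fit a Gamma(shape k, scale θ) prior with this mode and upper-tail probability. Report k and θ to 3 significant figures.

k ≈ 4.33, θ ≈ 12

Gamma(k,θ) with k>1 has mode (k−1)θ, so θ = 40.1/(k−1).
Need P(X < 99) = 0.95 with θ tied to k this way. Start at k = 2, θ = 40.1: P(X<99) ≈ 0.706.
Too low — raise k to concentrate. Iterating converges to k ≈ 4.33.
Then θ = 40.1/(4.33−1) ≈ 12.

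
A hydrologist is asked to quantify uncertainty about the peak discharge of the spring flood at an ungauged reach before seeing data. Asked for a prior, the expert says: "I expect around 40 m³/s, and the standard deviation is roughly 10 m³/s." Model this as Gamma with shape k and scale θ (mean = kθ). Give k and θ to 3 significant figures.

For Gamma(k, scale θ): mean = kθ, variance = kθ², so CV = 1/√k.
CV = SD/mean = 10/40 = 0.25, hence k = 1/CV² = 16.
Then θ = mean/k = 40/16 = 2.5.

k ≈ 16, θ ≈ 2.5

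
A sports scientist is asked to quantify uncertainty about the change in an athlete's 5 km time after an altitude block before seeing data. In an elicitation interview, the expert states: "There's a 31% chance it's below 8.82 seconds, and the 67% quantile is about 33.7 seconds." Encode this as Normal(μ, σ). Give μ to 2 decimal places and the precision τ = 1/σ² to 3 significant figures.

μ = 22.00, τ = 0.00141

The p-quantile of Normal(μ,σ) is μ + z_p·σ, with z_{0.31} = -0.4959 and z_{0.67} = 0.4399.
Eliminate σ: μ = (z₂·x₁ − z₁·x₂)/(z₂ − z₁) = (0.4399·8.82 − (-0.4959)·33.7)/0.9358 = 22.00.
Then σ = (x₂ − x₁)/(z₂ − z₁) = (33.7 − 8.82)/0.9358 = 26.59.
Precision τ = 1/σ² = 1/26.59² = 0.00141.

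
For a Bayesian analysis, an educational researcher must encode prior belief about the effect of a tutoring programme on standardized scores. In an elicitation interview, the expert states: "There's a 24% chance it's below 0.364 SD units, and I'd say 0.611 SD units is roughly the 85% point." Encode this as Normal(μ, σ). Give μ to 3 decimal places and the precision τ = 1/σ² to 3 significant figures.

The p-quantile of Normal(μ,σ) is μ + z_p·σ, with z_{0.24} = -0.7063 and z_{0.85} = 1.036.
Eliminate σ: μ = (z₂·x₁ − z₁·x₂)/(z₂ − z₁) = (1.036·0.364 − (-0.7063)·0.611)/1.743 = 0.464.
Then σ = (x₂ − x₁)/(z₂ − z₁) = (0.611 − 0.364)/1.743 = 0.142.
Precision τ = 1/σ² = 1/0.1417² = 49.8.

μ = 0.464, τ = 49.8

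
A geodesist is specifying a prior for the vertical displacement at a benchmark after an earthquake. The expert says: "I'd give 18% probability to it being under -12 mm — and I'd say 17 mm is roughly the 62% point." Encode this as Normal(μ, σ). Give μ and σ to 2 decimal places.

μ = 9.74, σ = 23.75

For Normal(μ,σ), the p-quantile is μ + z_p·σ. Here z_{0.18} = -0.9154, z_{0.62} = 0.3055.
So -12 = μ − 0.9154σ and 17 = μ + 0.3055σ.
Subtracting: σ = (17 − -12)/(0.3055 − (-0.9154)) = 23.75.
Then μ = -12 − (-0.9154)·23.75 = 9.74.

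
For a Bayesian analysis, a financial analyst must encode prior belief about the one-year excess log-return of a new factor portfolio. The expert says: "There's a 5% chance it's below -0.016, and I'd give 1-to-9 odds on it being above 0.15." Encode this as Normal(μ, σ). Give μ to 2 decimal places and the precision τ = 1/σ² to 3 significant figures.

μ = 0.08, τ = 311

For Normal(μ,σ), the p-quantile is μ + z_p·σ. Here z_{0.05} = -1.645, z_{0.9} = 1.282.
So -0.016 = μ − 1.645σ and 0.15 = μ + 1.282σ.
Subtracting: σ = (0.15 − -0.016)/(1.282 − (-1.645)) = 0.06.
Then μ = -0.016 − (-1.645)·0.06 = 0.08.
Precision τ = 1/σ² = 1/0.05672² = 311.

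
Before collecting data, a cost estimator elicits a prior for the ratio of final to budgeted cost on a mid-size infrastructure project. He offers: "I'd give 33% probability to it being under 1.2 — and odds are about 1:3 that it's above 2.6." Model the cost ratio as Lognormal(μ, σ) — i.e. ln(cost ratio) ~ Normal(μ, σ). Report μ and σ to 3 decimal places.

If T ~ Lognormal(μ,σ) then ln T ~ Normal(μ,σ), so the p-quantile of ln T is μ + z_p·σ.
ln(1.2) = 0.1823 and ln(2.6) = 0.9555; z_{0.33} = -0.4399, z_{0.75} = 0.6745.
σ = (0.9555 − 0.1823)/(0.6745 − (-0.4399)) = 0.694.
μ = 0.1823 − (-0.4399)·0.694 = 0.488.

μ ≈ 0.488, σ ≈ 0.694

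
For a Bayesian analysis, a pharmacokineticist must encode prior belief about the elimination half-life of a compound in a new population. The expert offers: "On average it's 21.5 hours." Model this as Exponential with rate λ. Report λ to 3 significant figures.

λ ≈ 0.0465

Exponential mean = 1/λ, so λ = 1/21.5 = 0.0465.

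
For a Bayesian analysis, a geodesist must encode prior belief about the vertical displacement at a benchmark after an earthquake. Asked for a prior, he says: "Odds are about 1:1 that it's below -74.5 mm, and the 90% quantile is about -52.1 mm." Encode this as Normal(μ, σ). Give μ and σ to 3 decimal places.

For Normal(μ,σ), the p-quantile is μ + z_p·σ. Here z_{0.5} = 0, z_{0.9} = 1.282.
So -74.5 = μ + 0σ and -52.1 = μ + 1.282σ.
Subtracting: σ = (-52.1 − -74.5)/(1.282 − (0)) = 17.479.
Then μ = -74.5 − (0)·17.479 = -74.500.

μ = -74.500, σ = 17.479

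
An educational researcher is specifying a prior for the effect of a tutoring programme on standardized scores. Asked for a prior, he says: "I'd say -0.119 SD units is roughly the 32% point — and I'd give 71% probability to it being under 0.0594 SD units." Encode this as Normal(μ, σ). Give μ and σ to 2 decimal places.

For Normal(μ,σ), the p-quantile is μ + z_p·σ. Here z_{0.32} = -0.4677, z_{0.71} = 0.5534.
So -0.119 = μ − 0.4677σ and 0.0594 = μ + 0.5534σ.
Subtracting: σ = (0.0594 − -0.119)/(0.5534 − (-0.4677)) = 0.17.
Then μ = -0.119 − (-0.4677)·0.17 = -0.04.

μ = -0.04, σ = 0.17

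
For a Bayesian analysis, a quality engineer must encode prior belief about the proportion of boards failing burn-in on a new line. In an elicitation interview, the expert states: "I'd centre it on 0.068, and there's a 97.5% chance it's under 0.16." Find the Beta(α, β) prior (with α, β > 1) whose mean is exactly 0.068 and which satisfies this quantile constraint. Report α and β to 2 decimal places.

With mean 0.068 fixed, write α = 0.068s, β = 0.932s where s = α+β.
Need P(θ < 0.16) = 0.975 under Beta(0.068s, 0.932s). Normal approximation: (q−m)/√(m(1−m)/s) ≈ z_{0.975} = 1.96, so s ≈ 0.068·0.932·(1.96)²/(0.16−0.068)² = 28.8.
At s = 28.8: P(θ<0.16) ≈ 0.953. Adjusting to match 0.975 gives s ≈ 42.20.
So α = 0.068·42.20 ≈ 2.87, β = 0.932·42.20 ≈ 39.33.

α ≈ 2.87, β ≈ 39.33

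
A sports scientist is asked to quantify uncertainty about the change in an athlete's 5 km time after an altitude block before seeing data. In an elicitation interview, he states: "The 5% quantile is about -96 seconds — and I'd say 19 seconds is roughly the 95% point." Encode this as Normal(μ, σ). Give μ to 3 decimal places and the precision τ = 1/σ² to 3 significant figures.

The p-quantile of Normal(μ,σ) is μ + z_p·σ, with z_{0.05} = -1.645 and z_{0.95} = 1.645.
Eliminate σ: μ = (z₂·x₁ − z₁·x₂)/(z₂ − z₁) = (1.645·-96 − (-1.645)·19)/3.29 = -38.500.
Then σ = (x₂ − x₁)/(z₂ − z₁) = (19 − -96)/3.29 = 34.958.
Precision τ = 1/σ² = 1/34.96² = 0.000818.

μ = -38.500, τ = 0.000818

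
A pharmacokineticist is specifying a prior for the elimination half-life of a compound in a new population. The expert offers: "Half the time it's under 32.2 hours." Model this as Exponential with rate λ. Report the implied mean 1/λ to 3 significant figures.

mean ≈ 46.5 hours

Exponential median = ln 2 / λ, so λ = ln 2 / 32.2 = 0.0215.
Mean = 1/λ = 46.5 hours.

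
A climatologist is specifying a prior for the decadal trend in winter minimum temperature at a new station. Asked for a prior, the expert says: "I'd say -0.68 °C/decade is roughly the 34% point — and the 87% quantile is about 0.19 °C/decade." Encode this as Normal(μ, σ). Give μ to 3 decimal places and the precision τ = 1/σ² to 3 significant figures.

The p-quantile of Normal(μ,σ) is μ + z_p·σ, with z_{0.34} = -0.4125 and z_{0.87} = 1.126.
Eliminate σ: μ = (z₂·x₁ − z₁·x₂)/(z₂ − z₁) = (1.126·-0.68 − (-0.4125)·0.19)/1.539 = -0.447.
Then σ = (x₂ − x₁)/(z₂ − z₁) = (0.19 − -0.68)/1.539 = 0.565.
Precision τ = 1/σ² = 1/0.5654² = 3.13.

μ = -0.447, τ = 3.13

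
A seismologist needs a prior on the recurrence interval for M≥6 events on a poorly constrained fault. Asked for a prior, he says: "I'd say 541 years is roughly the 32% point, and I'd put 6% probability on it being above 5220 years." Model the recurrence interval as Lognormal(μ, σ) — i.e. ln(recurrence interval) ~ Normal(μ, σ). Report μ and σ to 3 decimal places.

If T ~ Lognormal(μ,σ) then ln T ~ Normal(μ,σ), so the p-quantile of ln T is μ + z_p·σ.
ln(541) = 6.293 and ln(5220) = 8.56; z_{0.32} = -0.4677, z_{0.94} = 1.555.
σ = (8.56 − 6.293)/(1.555 − (-0.4677)) = 1.121.
μ = 6.293 − (-0.4677)·1.121 = 6.818.

μ ≈ 6.818, σ ≈ 1.121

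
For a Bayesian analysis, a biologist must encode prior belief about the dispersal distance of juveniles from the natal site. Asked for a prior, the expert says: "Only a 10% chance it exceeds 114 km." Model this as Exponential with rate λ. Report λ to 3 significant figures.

P(T > 114.0) = e^(−λ·114.0) = 0.1, so λ = −ln(0.1)/114.0 = 0.0202.

λ ≈ 0.0202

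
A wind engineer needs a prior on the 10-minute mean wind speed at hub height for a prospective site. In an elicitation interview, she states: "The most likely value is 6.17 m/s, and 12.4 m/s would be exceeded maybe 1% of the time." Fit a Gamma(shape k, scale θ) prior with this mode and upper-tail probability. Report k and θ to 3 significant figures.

Gamma(k,θ) with k>1 has mode (k−1)θ, so θ = 6.17/(k−1).
Need P(X < 12.4) = 0.99 with θ tied to k this way. Start at k = 2, θ = 6.17: P(X<12.4) ≈ 0.597.
Too low — raise k to concentrate. Iterating converges to k ≈ 11.1.
Then θ = 6.17/(11.1−1) ≈ 0.613.

k ≈ 11.1, θ ≈ 0.613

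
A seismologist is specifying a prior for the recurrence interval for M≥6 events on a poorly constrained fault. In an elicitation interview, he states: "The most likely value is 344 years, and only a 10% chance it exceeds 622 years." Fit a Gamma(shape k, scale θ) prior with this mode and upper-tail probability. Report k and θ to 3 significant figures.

Gamma(k,θ) with k>1 has mode (k−1)θ, so θ = 344/(k−1).
Need P(X < 622) = 0.9 with θ tied to k this way. Start at k = 2, θ = 344: P(X<622) ≈ 0.540.
Too low — raise k to concentrate. Iterating converges to k ≈ 6.43.
Then θ = 344/(6.43−1) ≈ 63.4.

k ≈ 6.43, θ ≈ 63.4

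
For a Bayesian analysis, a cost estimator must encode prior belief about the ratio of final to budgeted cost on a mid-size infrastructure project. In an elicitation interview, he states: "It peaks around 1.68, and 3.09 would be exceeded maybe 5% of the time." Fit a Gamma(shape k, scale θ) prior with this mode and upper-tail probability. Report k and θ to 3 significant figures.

Gamma(k,θ) with k>1 has mode (k−1)θ, so θ = 1.68/(k−1).
Need P(X < 3.09) = 0.95 with θ tied to k this way. Start at k = 2, θ = 1.68: P(X<3.09) ≈ 0.549.
Too low — raise k to concentrate. Iterating converges to k ≈ 8.5.
Then θ = 1.68/(8.5−1) ≈ 0.224.

k ≈ 8.5, θ ≈ 0.224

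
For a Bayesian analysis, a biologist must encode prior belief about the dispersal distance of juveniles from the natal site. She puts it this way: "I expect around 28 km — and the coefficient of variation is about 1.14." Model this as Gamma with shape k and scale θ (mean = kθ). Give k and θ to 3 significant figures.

For Gamma(k, scale θ): mean = kθ, variance = kθ², so CV = 1/√k.
CV = 1.14, hence k = 1/CV² = 0.769.
Then θ = mean/k = 28/0.769 = 36.4.

k ≈ 0.769, θ ≈ 36.4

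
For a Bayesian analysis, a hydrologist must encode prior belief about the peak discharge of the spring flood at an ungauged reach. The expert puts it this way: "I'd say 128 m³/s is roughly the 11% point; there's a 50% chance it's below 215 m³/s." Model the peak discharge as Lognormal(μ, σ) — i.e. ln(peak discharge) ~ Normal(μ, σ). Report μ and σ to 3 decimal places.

μ ≈ 5.371, σ ≈ 0.423

If T ~ Lognormal(μ,σ) then ln T ~ Normal(μ,σ), so the p-quantile of ln T is μ + z_p·σ.
ln(128) = 4.852 and ln(215) = 5.371; z_{0.11} = -1.227, z_{0.5} = 0.
σ = (5.371 − 4.852)/(0 − (-1.227)) = 0.423.
μ = 4.852 − (-1.227)·0.423 = 5.371.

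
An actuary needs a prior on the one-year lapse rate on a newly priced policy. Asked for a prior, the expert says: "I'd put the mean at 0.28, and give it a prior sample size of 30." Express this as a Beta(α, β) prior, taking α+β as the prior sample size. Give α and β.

Under the effective-sample-size interpretation, Beta(α, β) has prior mean α/(α+β) and prior sample size α+β.
So α+β = 30 and α/(α+β) = 0.28, giving α = 0.28·30 = 8.4 and β = 30 − 8.4 = 21.6.

α = 8.4, β = 21.6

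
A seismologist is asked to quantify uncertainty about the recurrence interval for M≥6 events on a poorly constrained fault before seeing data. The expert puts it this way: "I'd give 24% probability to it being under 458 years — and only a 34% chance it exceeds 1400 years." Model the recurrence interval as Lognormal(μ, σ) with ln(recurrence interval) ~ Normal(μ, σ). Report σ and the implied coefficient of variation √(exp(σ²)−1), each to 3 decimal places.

If T ~ Lognormal(μ,σ) then ln T ~ Normal(μ,σ), so the p-quantile of ln T is μ + z_p·σ.
ln(458) = 6.127 and ln(1400) = 7.244; z_{0.24} = -0.7063, z_{0.66} = 0.4125.
σ = (7.244 − 6.127)/(0.4125 − (-0.7063)) = 0.999.
μ = 6.127 − (-0.7063)·0.999 = 6.832.
CV = √(exp(σ²)−1) = √(exp(0.9975)−1) = 1.308.

σ ≈ 0.999, CV ≈ 1.308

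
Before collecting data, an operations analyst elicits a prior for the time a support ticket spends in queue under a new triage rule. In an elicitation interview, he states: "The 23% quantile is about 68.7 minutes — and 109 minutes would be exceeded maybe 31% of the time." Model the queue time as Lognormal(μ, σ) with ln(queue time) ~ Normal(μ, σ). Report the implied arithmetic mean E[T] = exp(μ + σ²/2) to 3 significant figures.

E[T] ≈ 97.1 minutes

If T ~ Lognormal(μ,σ) then ln T ~ Normal(μ,σ), so the p-quantile of ln T is μ + z_p·σ.
ln(68.7) = 4.23 and ln(109) = 4.691; z_{0.23} = -0.7388, z_{0.69} = 0.4959.
σ = (4.691 − 4.23)/(0.4959 − (-0.7388)) = 0.374.
μ = 4.23 − (-0.7388)·0.374 = 4.506.
E[T] = exp(μ + σ²/2) = exp(4.506 + 0.0699) = 97.1 minutes.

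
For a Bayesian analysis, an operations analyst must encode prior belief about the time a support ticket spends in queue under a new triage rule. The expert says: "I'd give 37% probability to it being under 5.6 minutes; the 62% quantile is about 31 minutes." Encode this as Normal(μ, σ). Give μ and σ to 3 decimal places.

The p-quantile of Normal(μ,σ) is μ + z_p·σ, with z_{0.37} = -0.3319 and z_{0.62} = 0.3055.
Eliminate σ: μ = (z₂·x₁ − z₁·x₂)/(z₂ − z₁) = (0.3055·5.6 − (-0.3319)·31)/0.6373 = 18.826.
Then σ = (x₂ − x₁)/(z₂ − z₁) = (31 − 5.6)/0.6373 = 39.854.

μ = 18.826, σ = 39.854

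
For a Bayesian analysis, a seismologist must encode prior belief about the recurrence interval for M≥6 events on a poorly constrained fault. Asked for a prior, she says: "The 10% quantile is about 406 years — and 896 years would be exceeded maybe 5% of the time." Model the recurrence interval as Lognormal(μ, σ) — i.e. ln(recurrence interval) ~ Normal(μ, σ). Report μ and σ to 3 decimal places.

μ ≈ 6.353, σ ≈ 0.270

If T ~ Lognormal(μ,σ) then ln T ~ Normal(μ,σ), so the p-quantile of ln T is μ + z_p·σ.
ln(406) = 6.006 and ln(896) = 6.798; z_{0.1} = -1.282, z_{0.95} = 1.645.
σ = (6.798 − 6.006)/(1.645 − (-1.282)) = 0.270.
μ = 6.006 − (-1.282)·0.270 = 6.353.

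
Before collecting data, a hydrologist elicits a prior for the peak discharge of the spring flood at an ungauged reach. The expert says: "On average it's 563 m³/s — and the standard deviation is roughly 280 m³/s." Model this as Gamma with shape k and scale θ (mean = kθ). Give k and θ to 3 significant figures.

For Gamma(k, scale θ): mean = kθ, variance = kθ², so CV = 1/√k.
CV = SD/mean = 280/563 = 0.4973, hence k = 1/CV² = 4.04.
Then θ = mean/k = 563/4.04 = 139.

k ≈ 4.04, θ ≈ 139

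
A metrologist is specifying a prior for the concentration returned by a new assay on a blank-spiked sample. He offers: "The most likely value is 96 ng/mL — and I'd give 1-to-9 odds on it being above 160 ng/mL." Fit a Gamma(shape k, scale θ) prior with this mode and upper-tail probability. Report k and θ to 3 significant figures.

Gamma(k,θ) with k>1 has mode (k−1)θ, so θ = 96/(k−1).
Need P(X < 160) = 0.9 with θ tied to k this way. Start at k = 2, θ = 96: P(X<160) ≈ 0.496.
Too low — raise k to concentrate. Iterating converges to k ≈ 8.24.
Then θ = 96/(8.24−1) ≈ 13.3.

k ≈ 8.24, θ ≈ 13.3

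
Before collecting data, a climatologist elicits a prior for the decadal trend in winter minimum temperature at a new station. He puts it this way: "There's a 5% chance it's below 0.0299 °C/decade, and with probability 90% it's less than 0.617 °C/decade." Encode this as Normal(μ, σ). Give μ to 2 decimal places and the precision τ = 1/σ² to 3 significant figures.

μ = 0.36, τ = 24.8

The p-quantile of Normal(μ,σ) is μ + z_p·σ, with z_{0.05} = -1.645 and z_{0.9} = 1.282.
Eliminate σ: μ = (z₂·x₁ − z₁·x₂)/(z₂ − z₁) = (1.282·0.0299 − (-1.645)·0.617)/2.926 = 0.36.
Then σ = (x₂ − x₁)/(z₂ − z₁) = (0.617 − 0.0299)/2.926 = 0.20.
Precision τ = 1/σ² = 1/0.2006² = 24.8.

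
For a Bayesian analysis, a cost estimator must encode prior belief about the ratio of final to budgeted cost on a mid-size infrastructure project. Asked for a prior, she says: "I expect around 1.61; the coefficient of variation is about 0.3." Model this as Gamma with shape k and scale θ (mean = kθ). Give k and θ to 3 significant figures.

For Gamma(k, scale θ): mean = kθ, variance = kθ², so CV = 1/√k.
CV = 0.3, hence k = 1/CV² = 11.1.
Then θ = mean/k = 1.61/11.1 = 0.145.

k ≈ 11.1, θ ≈ 0.145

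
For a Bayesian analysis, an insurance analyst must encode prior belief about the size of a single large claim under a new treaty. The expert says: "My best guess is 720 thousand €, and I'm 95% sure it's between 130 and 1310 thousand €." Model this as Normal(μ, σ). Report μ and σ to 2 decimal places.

μ = 720.00, σ = 301.03

A symmetric 95% interval runs μ ± z·σ with z = 1.96.
Half-width = 590, so σ = 590/1.96 = 301.03.
μ is the stated best guess, 720.00.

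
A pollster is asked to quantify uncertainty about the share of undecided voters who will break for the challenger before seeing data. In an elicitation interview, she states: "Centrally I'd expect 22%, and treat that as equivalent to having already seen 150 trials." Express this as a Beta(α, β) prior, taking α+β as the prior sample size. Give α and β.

Under the effective-sample-size interpretation, Beta(α, β) has prior mean α/(α+β) and prior sample size α+β.
So α+β = 150 and α/(α+β) = 0.22, giving α = 0.22·150 = 33 and β = 150 − 33 = 117.

α = 33, β = 117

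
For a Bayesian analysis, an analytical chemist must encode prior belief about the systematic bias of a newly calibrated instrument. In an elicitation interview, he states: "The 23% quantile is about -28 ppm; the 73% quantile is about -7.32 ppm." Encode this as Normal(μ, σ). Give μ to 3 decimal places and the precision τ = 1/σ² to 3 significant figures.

μ = -16.696, τ = 0.00427

The p-quantile of Normal(μ,σ) is μ + z_p·σ, with z_{0.23} = -0.7388 and z_{0.73} = 0.6128.
Eliminate σ: μ = (z₂·x₁ − z₁·x₂)/(z₂ − z₁) = (0.6128·-28 − (-0.7388)·-7.32)/1.352 = -16.696.
Then σ = (x₂ − x₁)/(z₂ − z₁) = (-7.32 − -28)/1.352 = 15.300.
Precision τ = 1/σ² = 1/15.3² = 0.00427.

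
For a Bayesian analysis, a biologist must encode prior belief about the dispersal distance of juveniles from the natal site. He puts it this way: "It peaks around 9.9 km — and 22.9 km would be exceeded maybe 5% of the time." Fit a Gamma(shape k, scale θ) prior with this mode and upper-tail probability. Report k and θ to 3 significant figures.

k ≈ 4.89, θ ≈ 2.54

Gamma(k,θ) with k>1 has mode (k−1)θ, so θ = 9.9/(k−1).
Need P(X < 22.9) = 0.95 with θ tied to k this way. Start at k = 2, θ = 9.9: P(X<22.9) ≈ 0.672.
Too low — raise k to concentrate. Iterating converges to k ≈ 4.89.
Then θ = 9.9/(4.89−1) ≈ 2.54.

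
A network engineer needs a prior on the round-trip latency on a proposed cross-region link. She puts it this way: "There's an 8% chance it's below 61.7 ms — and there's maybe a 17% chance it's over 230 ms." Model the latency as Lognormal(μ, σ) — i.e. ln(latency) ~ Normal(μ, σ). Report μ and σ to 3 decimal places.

If T ~ Lognormal(μ,σ) then ln T ~ Normal(μ,σ), so the p-quantile of ln T is μ + z_p·σ.
ln(61.7) = 4.122 and ln(230) = 5.438; z_{0.08} = -1.405, z_{0.83} = 0.9542.
σ = (5.438 − 4.122)/(0.9542 − (-1.405)) = 0.558.
μ = 4.122 − (-1.405)·0.558 = 4.906.

μ ≈ 4.906, σ ≈ 0.558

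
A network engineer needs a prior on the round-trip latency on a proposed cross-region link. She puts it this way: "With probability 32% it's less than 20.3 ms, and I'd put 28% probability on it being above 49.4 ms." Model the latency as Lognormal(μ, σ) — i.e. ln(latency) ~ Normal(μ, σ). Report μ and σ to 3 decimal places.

If T ~ Lognormal(μ,σ) then ln T ~ Normal(μ,σ), so the p-quantile of ln T is μ + z_p·σ.
ln(20.3) = 3.011 and ln(49.4) = 3.9; z_{0.32} = -0.4677, z_{0.72} = 0.5828.
σ = (3.9 − 3.011)/(0.5828 − (-0.4677)) = 0.847.
μ = 3.011 − (-0.4677)·0.847 = 3.407.

μ ≈ 3.407, σ ≈ 0.847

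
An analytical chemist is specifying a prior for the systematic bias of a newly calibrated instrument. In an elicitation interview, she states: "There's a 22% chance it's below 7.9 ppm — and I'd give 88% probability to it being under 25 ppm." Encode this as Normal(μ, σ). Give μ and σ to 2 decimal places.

For Normal(μ,σ), the p-quantile is μ + z_p·σ. Here z_{0.22} = -0.7722, z_{0.88} = 1.175.
So 7.9 = μ − 0.7722σ and 25 = μ + 1.175σ.
Subtracting: σ = (25 − 7.9)/(1.175 − (-0.7722)) = 8.78.
Then μ = 7.9 − (-0.7722)·8.78 = 14.68.

μ = 14.68, σ = 8.78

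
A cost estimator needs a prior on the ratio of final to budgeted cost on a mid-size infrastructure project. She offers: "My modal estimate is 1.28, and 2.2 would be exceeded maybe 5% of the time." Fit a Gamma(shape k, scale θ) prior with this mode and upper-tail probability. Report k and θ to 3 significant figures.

Gamma(k,θ) with k>1 has mode (k−1)θ, so θ = 1.28/(k−1).
Need P(X < 2.2) = 0.95 with θ tied to k this way. Start at k = 2, θ = 1.28: P(X<2.2) ≈ 0.513.
Too low — raise k to concentrate. Iterating converges to k ≈ 10.5.
Then θ = 1.28/(10.5−1) ≈ 0.135.

k ≈ 10.5, θ ≈ 0.135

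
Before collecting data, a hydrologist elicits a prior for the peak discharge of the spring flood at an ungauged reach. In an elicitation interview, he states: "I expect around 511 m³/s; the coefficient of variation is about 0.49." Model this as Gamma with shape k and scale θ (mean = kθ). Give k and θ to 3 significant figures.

k ≈ 4.16, θ ≈ 123

For Gamma(k, scale θ): mean = kθ, variance = kθ², so CV = 1/√k.
CV = 0.49, hence k = 1/CV² = 4.16.
Then θ = mean/k = 511/4.16 = 123.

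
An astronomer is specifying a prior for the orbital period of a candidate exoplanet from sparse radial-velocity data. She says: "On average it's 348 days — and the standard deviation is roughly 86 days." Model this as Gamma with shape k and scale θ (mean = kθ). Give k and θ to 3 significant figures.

For Gamma(k, scale θ): mean = kθ, variance = kθ², so CV = 1/√k.
CV = SD/mean = 86/348 = 0.2471, hence k = 1/CV² = 16.4.
Then θ = mean/k = 348/16.4 = 21.3.

k ≈ 16.4, θ ≈ 21.3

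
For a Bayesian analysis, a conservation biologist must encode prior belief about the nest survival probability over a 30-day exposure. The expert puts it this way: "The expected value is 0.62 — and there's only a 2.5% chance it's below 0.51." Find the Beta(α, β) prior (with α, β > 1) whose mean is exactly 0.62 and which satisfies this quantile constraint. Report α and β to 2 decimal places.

With mean 0.62 fixed, write α = 0.62s, β = 0.38s where s = α+β.
Need P(θ < 0.51) = 0.025 under Beta(0.62s, 0.38s). Normal approximation: (q−m)/√(m(1−m)/s) ≈ z_{0.025} = -1.96, so s ≈ 0.62·0.38·(-1.96)²/(0.51−0.62)² = 74.8.
At s = 74.8: P(θ<0.51) ≈ 0.027. Adjusting to match 0.025 gives s ≈ 77.47.
So α = 0.62·77.47 ≈ 48.03, β = 0.38·77.47 ≈ 29.44.

α ≈ 48.03, β ≈ 29.44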